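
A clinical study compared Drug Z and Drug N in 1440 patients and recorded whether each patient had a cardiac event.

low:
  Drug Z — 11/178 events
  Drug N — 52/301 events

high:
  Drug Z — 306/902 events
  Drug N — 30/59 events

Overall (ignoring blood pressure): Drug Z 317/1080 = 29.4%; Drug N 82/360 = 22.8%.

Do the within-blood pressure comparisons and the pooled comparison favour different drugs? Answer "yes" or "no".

Within each blood pressure level (low 6.2% vs 17.3%; high 33.9% vs 50.8%), Drug Z has the lower rate every time. Pooled: 29.4% vs 22.8% — Drug N has the lower rate overall. The two comparisons disagree.

yes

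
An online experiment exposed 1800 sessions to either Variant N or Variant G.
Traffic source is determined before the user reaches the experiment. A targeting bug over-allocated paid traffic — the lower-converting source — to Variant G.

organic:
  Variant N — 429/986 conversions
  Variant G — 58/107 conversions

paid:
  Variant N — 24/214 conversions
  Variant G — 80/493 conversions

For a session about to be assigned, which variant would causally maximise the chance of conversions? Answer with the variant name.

Here traffic source is a common cause — it drives both which variant a case falls under and the outcome. The crude comparison mixes populations; the stratum-specific rates are the causally relevant ones.
Within each level — organic: 43.5% vs 54.2%; paid: 11.2% vs 16.2% — Variant G is higher every time.

Variant G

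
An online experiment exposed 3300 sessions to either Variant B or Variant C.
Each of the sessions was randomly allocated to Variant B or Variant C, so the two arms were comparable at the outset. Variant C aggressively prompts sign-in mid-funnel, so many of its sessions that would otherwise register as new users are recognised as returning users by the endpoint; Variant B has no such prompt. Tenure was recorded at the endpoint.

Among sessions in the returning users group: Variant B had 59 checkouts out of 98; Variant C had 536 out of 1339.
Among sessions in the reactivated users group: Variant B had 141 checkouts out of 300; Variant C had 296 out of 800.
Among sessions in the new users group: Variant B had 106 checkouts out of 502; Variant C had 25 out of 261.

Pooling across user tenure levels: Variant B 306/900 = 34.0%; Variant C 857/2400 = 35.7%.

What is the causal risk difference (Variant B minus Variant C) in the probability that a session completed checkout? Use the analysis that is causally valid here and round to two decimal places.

-0.02

User tenure is recorded after the variant and is itself shifted by it — it sits on the causal path from variant to outcome. Conditioning on a mediator would strip out part of the effect we want; the pooled comparison gives the total causal effect.
The causal difference is the pooled difference: 0.340 − 0.357 = -0.017.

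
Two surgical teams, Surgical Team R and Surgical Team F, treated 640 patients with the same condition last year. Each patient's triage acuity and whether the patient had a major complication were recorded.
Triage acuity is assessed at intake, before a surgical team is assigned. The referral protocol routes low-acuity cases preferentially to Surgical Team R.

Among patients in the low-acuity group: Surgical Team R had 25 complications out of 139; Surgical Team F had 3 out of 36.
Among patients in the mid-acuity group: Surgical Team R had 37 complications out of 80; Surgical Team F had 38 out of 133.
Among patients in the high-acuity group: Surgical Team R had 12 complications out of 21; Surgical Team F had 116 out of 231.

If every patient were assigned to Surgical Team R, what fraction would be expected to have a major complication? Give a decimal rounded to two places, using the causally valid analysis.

0.43

The stratified and pooled comparisons disagree (Surgical Team F wins within each triage acuity; Surgical Team R wins overall), so the answer turns on the causal role of triage acuity.
Triage acuity satisfies the back-door criterion: it is not a descendant of the surgical team, and it blocks the spurious path from surgical team to outcome. Adjusting for it (i.e., using the within-triage acuity rates) gives the causal effect.
Standardising Surgical Team R to the population triage acuity mix: 0.273·25/139 + 0.333·37/80 + 0.394·12/21 = 0.428.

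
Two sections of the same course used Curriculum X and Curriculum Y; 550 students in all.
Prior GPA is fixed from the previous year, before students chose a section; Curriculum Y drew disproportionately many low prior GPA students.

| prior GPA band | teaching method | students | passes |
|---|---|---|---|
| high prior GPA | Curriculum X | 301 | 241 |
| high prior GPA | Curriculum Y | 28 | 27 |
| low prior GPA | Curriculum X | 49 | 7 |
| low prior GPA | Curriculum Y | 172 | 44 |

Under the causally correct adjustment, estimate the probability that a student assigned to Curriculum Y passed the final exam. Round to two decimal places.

Here prior GPA band is a common cause — it drives both which teaching method a case falls under and the outcome. The crude comparison mixes populations; the stratum-specific rates are the causally relevant ones.
Standardising Curriculum Y to the population prior GPA band mix: 0.598·27/28 + 0.402·44/172 = 0.680.

0.68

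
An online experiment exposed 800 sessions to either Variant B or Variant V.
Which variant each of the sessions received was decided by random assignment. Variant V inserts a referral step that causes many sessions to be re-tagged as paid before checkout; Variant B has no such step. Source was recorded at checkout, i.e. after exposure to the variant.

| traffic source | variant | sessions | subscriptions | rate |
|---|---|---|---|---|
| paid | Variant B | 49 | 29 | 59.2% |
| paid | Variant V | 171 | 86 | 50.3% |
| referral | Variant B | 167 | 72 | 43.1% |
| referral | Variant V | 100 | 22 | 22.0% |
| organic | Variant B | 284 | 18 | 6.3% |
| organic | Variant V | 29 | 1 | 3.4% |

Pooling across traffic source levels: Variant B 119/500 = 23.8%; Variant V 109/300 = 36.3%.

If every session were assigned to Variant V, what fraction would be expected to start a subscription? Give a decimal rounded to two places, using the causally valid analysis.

0.36

Traffic source here is a post-treatment variable shaped by the variant; conditioning on it would introduce bias rather than remove it. The overall comparison is the causal one.
So P(outcome | do(Variant V)) is just the pooled rate for Variant V: 109/300 = 0.363.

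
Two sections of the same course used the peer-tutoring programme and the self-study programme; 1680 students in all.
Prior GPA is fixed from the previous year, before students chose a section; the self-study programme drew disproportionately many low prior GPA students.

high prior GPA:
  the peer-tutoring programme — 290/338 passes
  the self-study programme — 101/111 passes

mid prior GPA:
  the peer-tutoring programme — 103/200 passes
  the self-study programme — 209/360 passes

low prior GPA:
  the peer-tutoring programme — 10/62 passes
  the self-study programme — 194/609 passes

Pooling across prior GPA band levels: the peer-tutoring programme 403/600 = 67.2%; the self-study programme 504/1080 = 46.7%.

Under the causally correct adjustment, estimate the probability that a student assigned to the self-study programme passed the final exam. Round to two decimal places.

Prior GPA band differs across teaching methods for reasons unrelated to any effect of the teaching method itself, and it separately predicts the outcome — a classic confounder. We must compare within prior GPA band levels.
Standardising the self-study programme to the population prior GPA band mix: 0.267·101/111 + 0.333·209/360 + 0.399·194/609 = 0.564.

0.56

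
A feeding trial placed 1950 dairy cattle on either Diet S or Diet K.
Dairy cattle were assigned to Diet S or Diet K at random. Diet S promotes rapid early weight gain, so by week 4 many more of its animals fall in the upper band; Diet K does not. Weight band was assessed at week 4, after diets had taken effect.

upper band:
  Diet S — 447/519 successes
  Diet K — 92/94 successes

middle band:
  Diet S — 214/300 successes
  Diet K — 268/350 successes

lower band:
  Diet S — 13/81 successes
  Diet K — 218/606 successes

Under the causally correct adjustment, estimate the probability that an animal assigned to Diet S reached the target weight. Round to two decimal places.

0.75

Week-4 weight band here is a post-treatment variable shaped by the diet; conditioning on it would introduce bias rather than remove it. The overall comparison is the causal one.
So P(outcome | do(Diet S)) is just the pooled rate for Diet S: 674/900 = 0.749.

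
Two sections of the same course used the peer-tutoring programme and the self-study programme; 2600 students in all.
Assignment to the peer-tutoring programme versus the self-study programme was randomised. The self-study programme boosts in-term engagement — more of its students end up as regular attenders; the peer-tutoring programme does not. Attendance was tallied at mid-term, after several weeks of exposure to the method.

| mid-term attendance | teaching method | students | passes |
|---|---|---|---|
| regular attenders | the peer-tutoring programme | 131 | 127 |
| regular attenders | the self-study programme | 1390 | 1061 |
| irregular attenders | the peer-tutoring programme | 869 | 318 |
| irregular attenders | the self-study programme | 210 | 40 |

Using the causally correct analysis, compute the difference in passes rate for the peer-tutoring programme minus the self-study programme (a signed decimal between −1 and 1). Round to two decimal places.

-0.24

Mid-term attendance is recorded after the teaching method and is itself shifted by it — it sits on the causal path from teaching method to outcome. Conditioning on a mediator would strip out part of the effect we want; the pooled comparison gives the total causal effect.
The causal difference is the pooled difference: 0.445 − 0.688 = -0.243.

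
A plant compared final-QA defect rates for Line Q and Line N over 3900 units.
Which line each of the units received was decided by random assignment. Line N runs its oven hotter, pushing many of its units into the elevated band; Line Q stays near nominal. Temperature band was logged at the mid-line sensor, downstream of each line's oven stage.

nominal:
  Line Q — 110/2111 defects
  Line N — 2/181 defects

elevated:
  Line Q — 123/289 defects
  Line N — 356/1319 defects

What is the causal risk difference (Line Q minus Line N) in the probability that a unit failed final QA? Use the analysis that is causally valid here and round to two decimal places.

-0.14

In-process temperature band is recorded after the line and is itself shifted by it — it sits on the causal path from line to outcome. Conditioning on a mediator would strip out part of the effect we want; the pooled comparison gives the total causal effect.
The causal difference is the pooled difference: 0.097 − 0.239 = -0.142.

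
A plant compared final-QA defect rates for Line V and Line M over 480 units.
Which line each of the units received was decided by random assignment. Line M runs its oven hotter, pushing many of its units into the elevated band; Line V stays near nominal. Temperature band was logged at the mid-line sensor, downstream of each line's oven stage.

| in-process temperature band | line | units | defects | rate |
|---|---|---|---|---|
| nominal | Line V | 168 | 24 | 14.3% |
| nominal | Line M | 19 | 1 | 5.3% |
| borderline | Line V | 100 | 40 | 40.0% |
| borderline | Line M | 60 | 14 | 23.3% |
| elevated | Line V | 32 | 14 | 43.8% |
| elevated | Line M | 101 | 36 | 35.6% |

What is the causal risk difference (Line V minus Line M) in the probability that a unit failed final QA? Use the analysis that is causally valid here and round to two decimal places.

The in-process temperature band-specific comparison favours Line M throughout, but the pooled figures favour Line V. The question is whether to condition on in-process temperature band.
In-process temperature band here is a post-treatment variable shaped by the line; conditioning on it would introduce bias rather than remove it. The overall comparison is the causal one.
The causal difference is the pooled difference: 0.260 − 0.283 = -0.023.

-0.02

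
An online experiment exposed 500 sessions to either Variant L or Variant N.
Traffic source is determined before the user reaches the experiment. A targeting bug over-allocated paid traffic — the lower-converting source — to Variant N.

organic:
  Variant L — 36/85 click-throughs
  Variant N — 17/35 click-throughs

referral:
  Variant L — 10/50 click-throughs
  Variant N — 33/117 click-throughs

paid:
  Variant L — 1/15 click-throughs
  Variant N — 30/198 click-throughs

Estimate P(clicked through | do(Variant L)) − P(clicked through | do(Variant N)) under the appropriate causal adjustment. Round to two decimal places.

The stratified and pooled comparisons disagree (Variant N wins within each traffic source; Variant L wins overall), so the answer turns on the causal role of traffic source.
Here traffic source is a common cause — it drives both which variant a case falls under and the outcome. The crude comparison mixes populations; the stratum-specific rates are the causally relevant ones.
Adjusting over the population distribution of traffic source: 0.240·(0.424−0.486) + 0.334·(0.200−0.282) + 0.426·(0.067−0.152) = -0.078.

-0.08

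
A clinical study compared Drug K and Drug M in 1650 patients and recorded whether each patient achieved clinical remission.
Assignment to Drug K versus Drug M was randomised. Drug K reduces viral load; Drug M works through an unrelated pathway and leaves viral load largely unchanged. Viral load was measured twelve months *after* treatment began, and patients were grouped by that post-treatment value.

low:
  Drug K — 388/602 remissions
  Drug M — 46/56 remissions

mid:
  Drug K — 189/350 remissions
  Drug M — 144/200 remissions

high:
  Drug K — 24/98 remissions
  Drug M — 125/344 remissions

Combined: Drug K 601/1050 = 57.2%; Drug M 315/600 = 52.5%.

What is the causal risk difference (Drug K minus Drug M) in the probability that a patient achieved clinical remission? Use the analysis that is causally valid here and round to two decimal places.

The distribution of viral load is itself part of what the drug does — it is an intermediate outcome. Holding it fixed would remove that part of the effect; the total effect is the pooled difference.
The causal difference is the pooled difference: 0.572 − 0.525 = +0.047.

+0.05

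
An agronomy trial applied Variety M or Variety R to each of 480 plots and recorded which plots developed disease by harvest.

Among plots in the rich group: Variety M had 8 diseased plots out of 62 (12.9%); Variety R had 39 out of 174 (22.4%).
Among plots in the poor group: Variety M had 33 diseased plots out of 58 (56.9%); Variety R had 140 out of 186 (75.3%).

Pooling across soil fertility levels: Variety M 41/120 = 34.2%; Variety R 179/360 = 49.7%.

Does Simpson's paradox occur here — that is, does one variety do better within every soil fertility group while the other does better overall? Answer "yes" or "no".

no

Within each soil fertility level (rich 12.9% vs 22.4%; poor 56.9% vs 75.3%), Variety M has the lower rate every time. Pooled: 34.2% vs 49.7% — Variety M has the lower rate overall. They agree.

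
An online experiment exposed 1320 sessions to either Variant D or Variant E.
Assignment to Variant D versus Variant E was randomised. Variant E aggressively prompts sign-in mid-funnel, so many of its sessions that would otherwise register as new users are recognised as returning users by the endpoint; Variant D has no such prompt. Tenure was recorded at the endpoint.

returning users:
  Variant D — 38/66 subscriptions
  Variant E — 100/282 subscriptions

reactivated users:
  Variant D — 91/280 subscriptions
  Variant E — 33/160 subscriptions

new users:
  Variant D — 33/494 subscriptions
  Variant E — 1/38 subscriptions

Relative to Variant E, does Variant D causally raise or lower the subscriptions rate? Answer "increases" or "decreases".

Variant D is higher inside every user tenure stratum but Variant E is higher in aggregate. Whether to stratify depends on how user tenure relates to the variant.
User tenure is downstream of the variant. One should not condition on a consequence of treatment, so the overall rates are the right comparison.
Pooled: Variant D 19.3% vs Variant E 27.9%; Variant E is higher overall.

decreases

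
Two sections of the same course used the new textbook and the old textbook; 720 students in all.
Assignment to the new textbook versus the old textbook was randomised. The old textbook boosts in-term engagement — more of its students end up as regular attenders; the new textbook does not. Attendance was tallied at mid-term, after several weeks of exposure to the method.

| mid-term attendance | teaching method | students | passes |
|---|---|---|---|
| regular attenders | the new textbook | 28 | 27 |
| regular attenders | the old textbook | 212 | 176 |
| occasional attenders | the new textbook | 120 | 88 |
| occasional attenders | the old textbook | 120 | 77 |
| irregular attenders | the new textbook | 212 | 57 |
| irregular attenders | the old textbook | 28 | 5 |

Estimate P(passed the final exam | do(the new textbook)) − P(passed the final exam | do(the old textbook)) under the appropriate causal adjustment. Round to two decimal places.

Stratifying would compare teaching methods among students the teaching methods themselves sorted into mid-term attendance groups — a form of selection on an intermediate. The unconditioned pooled rates give the total causal effect.
The causal difference is the pooled difference: 0.478 − 0.717 = -0.239.

-0.24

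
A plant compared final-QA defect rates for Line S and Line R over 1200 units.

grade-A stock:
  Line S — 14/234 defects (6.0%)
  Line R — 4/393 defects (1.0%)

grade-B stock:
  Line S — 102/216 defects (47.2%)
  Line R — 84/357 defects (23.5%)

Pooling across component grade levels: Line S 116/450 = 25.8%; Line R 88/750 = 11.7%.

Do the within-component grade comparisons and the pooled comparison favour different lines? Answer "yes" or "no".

Within each component grade level (grade-A stock 6.0% vs 1.0%; grade-B stock 47.2% vs 23.5%), Line R has the lower rate every time. Pooled: 25.8% vs 11.7% — Line R has the lower rate overall. They agree.

no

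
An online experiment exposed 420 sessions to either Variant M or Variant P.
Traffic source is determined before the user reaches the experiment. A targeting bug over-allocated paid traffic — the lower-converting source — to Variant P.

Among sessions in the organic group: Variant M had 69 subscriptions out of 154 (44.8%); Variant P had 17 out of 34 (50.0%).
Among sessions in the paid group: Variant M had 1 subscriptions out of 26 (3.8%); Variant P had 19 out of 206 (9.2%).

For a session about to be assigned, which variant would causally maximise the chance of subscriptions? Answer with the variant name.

Variant P

Since traffic source is a pre-existing factor (not a product of the variant) and it affects the outcome on its own, it is a confounder. The stratified rates, not the pooled rate, identify the causal effect.
Within each level — organic: 44.8% vs 50.0%; paid: 3.8% vs 9.2% — Variant P is higher every time.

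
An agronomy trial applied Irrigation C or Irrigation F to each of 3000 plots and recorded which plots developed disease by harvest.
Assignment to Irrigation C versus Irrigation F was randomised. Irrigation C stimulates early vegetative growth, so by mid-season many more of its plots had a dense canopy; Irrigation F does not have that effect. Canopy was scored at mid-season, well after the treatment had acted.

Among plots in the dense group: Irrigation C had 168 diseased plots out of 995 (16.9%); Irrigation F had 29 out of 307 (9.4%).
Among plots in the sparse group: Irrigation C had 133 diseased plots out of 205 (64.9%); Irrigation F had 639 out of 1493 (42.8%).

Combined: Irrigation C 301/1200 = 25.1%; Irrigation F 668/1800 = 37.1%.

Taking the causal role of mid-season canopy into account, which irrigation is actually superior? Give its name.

Irrigation C

Stratifying would compare irrigations among plots the irrigations themselves sorted into mid-season canopy groups — a form of selection on an intermediate. The unconditioned pooled rates give the total causal effect.
Pooled: Irrigation C 25.1% vs Irrigation F 37.1%; Irrigation C is lower overall.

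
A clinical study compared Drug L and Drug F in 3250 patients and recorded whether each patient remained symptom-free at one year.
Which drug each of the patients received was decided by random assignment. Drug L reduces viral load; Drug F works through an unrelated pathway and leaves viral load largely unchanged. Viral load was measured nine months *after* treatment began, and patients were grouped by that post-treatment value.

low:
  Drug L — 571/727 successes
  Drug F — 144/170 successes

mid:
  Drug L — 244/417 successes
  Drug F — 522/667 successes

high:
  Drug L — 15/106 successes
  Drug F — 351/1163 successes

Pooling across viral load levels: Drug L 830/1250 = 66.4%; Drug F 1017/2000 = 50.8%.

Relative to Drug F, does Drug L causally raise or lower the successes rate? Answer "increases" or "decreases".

increases

Because the drug influences viral load, viral load is a post-treatment mediator, not a confounder. Stratifying on it would bias the estimate; the causal effect is the crude pooled difference.
Pooled: Drug L 66.4% vs Drug F 50.8%; Drug L is higher overall.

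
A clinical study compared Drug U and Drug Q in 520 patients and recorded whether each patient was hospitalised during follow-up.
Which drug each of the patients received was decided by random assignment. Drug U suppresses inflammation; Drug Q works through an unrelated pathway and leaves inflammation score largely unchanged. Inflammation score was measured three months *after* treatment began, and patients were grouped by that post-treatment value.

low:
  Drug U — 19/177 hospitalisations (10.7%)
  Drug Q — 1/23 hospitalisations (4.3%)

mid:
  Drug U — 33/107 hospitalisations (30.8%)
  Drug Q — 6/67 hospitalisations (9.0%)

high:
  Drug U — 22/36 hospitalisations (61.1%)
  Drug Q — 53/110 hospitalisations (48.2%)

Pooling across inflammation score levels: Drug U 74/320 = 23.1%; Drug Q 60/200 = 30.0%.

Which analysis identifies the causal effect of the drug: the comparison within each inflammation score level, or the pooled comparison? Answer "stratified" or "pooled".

pooled

Because the drug influences inflammation score, inflammation score is a post-treatment mediator, not a confounder. Stratifying on it would bias the estimate; the causal effect is the crude pooled difference.
Pooled: Drug U 23.1% vs Drug Q 30.0%; Drug U is lower overall.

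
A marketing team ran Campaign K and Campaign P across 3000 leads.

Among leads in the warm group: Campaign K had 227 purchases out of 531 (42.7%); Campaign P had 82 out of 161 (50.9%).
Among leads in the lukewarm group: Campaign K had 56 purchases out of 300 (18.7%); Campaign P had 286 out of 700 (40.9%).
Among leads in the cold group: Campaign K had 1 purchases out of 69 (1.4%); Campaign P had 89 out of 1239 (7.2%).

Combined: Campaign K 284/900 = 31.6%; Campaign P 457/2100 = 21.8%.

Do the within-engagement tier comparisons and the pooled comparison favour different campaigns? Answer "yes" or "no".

Within each engagement tier level (warm 42.7% vs 50.9%; lukewarm 18.7% vs 40.9%; cold 1.4% vs 7.2%), Campaign P has the higher rate every time. Pooled: 31.6% vs 21.8% — Campaign K has the higher rate overall. The two comparisons disagree.

yes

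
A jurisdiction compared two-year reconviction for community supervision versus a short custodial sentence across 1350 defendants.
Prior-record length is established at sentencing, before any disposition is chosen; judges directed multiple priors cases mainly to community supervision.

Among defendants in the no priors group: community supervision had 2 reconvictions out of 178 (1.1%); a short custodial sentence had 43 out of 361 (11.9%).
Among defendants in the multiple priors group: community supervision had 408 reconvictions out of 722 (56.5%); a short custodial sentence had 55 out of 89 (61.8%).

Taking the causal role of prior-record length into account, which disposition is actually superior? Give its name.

The prior-record length-specific comparison favours community supervision throughout, but the pooled figures favour a short custodial sentence. The question is whether to condition on prior-record length.
The imbalance in prior-record length arose from how defendants were allocated, not from anything the disposition did; and prior-record length independently affects the outcome. The pooled gap is confounded — condition on prior-record length.
Within each level — no priors: 1.1% vs 11.9%; multiple priors: 56.5% vs 61.8% — community supervision is lower every time.

community supervision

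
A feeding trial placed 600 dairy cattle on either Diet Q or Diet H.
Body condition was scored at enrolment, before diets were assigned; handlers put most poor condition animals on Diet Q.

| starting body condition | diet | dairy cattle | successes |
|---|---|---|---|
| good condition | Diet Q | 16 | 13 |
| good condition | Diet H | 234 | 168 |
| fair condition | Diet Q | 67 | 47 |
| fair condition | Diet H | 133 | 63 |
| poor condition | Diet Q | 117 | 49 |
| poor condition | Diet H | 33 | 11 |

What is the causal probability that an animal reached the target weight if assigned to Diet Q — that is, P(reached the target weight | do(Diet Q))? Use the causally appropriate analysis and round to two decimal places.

0.68

Here starting body condition is a common cause — it drives both which diet a case falls under and the outcome. The crude comparison mixes populations; the stratum-specific rates are the causally relevant ones.
Standardising Diet Q to the population starting body condition mix: 0.417·13/16 + 0.333·47/67 + 0.250·49/117 = 0.677.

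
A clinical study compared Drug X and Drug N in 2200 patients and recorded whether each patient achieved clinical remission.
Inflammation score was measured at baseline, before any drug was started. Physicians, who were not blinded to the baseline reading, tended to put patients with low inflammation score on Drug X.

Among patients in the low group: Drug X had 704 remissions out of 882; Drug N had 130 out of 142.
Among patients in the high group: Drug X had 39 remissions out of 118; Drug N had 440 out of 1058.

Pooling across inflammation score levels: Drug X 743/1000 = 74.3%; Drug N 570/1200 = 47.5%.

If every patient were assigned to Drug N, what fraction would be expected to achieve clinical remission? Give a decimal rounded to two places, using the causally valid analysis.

Within every inflammation score level Drug N has the higher rate, yet pooled Drug X does — Simpson's reversal.
Inflammation score satisfies the back-door criterion: it is not a descendant of the drug, and it blocks the spurious path from drug to outcome. Adjusting for it (i.e., using the within-inflammation score rates) gives the causal effect.
Standardising Drug N to the population inflammation score mix: 0.465·130/142 + 0.535·440/1058 = 0.648.

0.65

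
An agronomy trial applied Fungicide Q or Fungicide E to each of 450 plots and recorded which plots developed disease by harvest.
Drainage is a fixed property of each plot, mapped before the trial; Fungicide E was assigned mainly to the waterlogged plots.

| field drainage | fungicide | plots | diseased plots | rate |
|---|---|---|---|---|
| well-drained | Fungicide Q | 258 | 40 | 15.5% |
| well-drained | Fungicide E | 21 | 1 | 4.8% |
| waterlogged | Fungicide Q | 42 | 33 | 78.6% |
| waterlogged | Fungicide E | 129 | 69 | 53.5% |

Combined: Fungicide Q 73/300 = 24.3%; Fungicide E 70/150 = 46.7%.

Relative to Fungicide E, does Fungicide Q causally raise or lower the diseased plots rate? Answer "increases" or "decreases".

The field drainage-specific comparison favours Fungicide E throughout, but the pooled figures favour Fungicide Q. The question is whether to condition on field drainage.
The imbalance in field drainage arose from how plots were allocated, not from anything the fungicide did; and field drainage independently affects the outcome. The pooled gap is confounded — condition on field drainage.
Within each level — well-drained: 15.5% vs 4.8%; waterlogged: 78.6% vs 53.5% — Fungicide E is lower every time.

increases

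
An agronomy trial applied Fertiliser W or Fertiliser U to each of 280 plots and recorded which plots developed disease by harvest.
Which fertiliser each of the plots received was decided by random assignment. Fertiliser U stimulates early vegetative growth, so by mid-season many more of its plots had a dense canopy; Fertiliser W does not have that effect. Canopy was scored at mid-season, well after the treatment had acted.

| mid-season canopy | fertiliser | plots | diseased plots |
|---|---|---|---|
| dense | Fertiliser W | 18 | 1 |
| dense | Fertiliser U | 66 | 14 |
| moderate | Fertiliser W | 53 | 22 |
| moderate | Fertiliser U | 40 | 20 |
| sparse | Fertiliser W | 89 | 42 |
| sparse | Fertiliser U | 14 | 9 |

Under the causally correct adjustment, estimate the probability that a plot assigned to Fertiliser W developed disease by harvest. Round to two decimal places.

Because the fertiliser influences mid-season canopy, mid-season canopy is a post-treatment mediator, not a confounder. Stratifying on it would bias the estimate; the causal effect is the crude pooled difference.
So P(outcome | do(Fertiliser W)) is just the pooled rate for Fertiliser W: 65/160 = 0.406.

0.41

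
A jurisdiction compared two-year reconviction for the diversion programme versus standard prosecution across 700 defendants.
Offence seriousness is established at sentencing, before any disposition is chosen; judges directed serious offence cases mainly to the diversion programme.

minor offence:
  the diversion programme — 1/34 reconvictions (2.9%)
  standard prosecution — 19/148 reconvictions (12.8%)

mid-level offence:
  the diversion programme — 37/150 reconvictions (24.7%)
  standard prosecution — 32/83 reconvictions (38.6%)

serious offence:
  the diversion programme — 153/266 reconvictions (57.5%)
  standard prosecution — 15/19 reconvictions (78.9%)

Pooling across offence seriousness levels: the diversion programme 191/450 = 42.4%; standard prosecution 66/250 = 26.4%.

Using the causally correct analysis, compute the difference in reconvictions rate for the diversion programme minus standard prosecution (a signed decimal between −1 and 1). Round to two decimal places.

-0.16

The imbalance in offence seriousness arose from how defendants were allocated, not from anything the disposition did; and offence seriousness independently affects the outcome. The pooled gap is confounded — condition on offence seriousness.
Adjusting over the population distribution of offence seriousness: 0.260·(0.029−0.128) + 0.333·(0.247−0.386) + 0.407·(0.575−0.789) = -0.159.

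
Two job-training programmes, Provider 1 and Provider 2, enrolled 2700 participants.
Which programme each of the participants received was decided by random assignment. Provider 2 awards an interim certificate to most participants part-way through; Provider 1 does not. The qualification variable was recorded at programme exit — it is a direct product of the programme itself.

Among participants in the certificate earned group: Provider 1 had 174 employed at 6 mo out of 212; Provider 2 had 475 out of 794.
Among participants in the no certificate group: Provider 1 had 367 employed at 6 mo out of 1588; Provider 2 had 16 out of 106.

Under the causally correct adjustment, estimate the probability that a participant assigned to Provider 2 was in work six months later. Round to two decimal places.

The stratified and pooled comparisons disagree (Provider 1 wins within each qualification attained during the programme; Provider 2 wins overall), so the answer turns on the causal role of qualification attained during the programme.
Because the programme influences qualification attained during the programme, qualification attained during the programme is a post-treatment mediator, not a confounder. Stratifying on it would bias the estimate; the causal effect is the crude pooled difference.
So P(outcome | do(Provider 2)) is just the pooled rate for Provider 2: 491/900 = 0.546.

0.55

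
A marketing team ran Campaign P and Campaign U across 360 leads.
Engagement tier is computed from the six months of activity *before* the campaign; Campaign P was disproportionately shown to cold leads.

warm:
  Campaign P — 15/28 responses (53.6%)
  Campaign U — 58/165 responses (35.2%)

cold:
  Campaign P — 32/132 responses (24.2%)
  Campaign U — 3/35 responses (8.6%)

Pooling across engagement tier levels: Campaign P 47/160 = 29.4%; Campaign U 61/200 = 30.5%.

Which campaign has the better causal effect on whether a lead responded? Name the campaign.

Nothing the campaign does changes engagement tier; the imbalance is an allocation artefact. With engagement tier also predicting the outcome, the pooled figure is confounded, and the within-stratum comparison is the causal one.
Within each level — warm: 53.6% vs 35.2%; cold: 24.2% vs 8.6% — Campaign P is higher every time.

Campaign P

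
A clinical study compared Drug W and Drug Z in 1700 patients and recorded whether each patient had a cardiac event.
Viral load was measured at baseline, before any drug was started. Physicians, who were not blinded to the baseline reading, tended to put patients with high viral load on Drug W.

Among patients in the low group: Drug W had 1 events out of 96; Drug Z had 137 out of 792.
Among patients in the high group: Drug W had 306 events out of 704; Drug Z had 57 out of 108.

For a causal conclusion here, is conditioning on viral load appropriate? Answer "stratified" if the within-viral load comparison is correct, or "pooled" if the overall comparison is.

Viral load satisfies the back-door criterion: it is not a descendant of the drug, and it blocks the spurious path from drug to outcome. Adjusting for it (i.e., using the within-viral load rates) gives the causal effect.
Within each level — low: 1.0% vs 17.3%; high: 43.5% vs 52.8% — Drug W is lower every time.

stratified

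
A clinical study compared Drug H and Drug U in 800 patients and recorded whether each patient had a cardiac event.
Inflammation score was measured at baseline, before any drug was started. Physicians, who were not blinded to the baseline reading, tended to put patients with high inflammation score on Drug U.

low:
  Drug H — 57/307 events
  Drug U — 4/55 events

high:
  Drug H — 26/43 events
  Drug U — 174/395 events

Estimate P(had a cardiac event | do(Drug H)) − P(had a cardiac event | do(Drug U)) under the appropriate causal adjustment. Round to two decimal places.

+0.14

The inflammation score-specific comparison favours Drug U throughout, but the pooled figures favour Drug H. The question is whether to condition on inflammation score.
Nothing the drug does changes inflammation score; the imbalance is an allocation artefact. With inflammation score also predicting the outcome, the pooled figure is confounded, and the within-stratum comparison is the causal one.
Adjusting over the population distribution of inflammation score: 0.453·(0.186−0.073) + 0.547·(0.605−0.441) = +0.141.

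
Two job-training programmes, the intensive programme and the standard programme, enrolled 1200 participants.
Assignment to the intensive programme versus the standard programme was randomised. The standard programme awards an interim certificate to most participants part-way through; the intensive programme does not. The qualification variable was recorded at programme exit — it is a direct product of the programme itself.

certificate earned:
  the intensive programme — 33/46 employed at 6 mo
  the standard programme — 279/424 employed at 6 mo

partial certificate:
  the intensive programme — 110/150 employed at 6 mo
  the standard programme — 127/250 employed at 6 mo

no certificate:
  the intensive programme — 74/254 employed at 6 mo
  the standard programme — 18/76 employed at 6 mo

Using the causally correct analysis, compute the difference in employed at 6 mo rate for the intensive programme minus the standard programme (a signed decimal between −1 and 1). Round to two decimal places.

Because the programme influences qualification attained during the programme, qualification attained during the programme is a post-treatment mediator, not a confounder. Stratifying on it would bias the estimate; the causal effect is the crude pooled difference.
The causal difference is the pooled difference: 0.482 − 0.565 = -0.083.

-0.08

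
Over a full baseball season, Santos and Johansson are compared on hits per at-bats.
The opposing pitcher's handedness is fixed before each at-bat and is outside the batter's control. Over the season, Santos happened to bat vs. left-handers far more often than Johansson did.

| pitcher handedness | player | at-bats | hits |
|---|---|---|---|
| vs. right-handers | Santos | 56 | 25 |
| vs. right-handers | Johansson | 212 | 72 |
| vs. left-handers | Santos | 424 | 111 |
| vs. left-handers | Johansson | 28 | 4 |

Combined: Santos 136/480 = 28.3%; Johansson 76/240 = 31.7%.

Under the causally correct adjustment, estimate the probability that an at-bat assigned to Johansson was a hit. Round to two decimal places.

Pitcher handedness is set before the player has any effect — it is not caused by the player — and it independently drives the outcome. That makes it a confounder, so the causal comparison is within pitcher handedness levels.
Standardising Johansson to the population pitcher handedness mix: 0.372·72/212 + 0.628·4/28 = 0.216.

0.22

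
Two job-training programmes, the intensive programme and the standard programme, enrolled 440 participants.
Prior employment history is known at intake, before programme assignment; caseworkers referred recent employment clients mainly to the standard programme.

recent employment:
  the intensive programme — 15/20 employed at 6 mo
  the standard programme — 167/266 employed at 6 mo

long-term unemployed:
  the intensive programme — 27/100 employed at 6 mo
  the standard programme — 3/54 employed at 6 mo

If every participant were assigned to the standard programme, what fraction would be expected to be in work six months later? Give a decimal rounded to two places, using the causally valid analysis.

0.43

the intensive programme is higher inside every prior employment history stratum but the standard programme is higher in aggregate. Whether to stratify depends on how prior employment history relates to the programme.
The imbalance in prior employment history arose from how participants were allocated, not from anything the programme did; and prior employment history independently affects the outcome. The pooled gap is confounded — condition on prior employment history.
Standardising the standard programme to the population prior employment history mix: 0.650·167/266 + 0.350·3/54 = 0.428.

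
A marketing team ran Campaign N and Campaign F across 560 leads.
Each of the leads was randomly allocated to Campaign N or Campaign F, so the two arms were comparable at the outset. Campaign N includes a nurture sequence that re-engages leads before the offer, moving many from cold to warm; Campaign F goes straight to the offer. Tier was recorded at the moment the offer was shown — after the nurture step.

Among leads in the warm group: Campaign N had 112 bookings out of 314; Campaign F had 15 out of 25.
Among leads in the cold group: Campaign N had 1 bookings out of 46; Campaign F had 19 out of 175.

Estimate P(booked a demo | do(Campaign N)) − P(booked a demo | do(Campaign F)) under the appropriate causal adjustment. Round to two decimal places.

+0.14

Stratifying would compare campaigns among leads the campaigns themselves sorted into engagement tier groups — a form of selection on an intermediate. The unconditioned pooled rates give the total causal effect.
The causal difference is the pooled difference: 0.314 − 0.170 = +0.144.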